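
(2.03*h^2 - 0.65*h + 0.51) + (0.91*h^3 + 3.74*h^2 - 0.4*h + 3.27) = 0.91*h^3 + 5.77*h^2 - 1.05*h + 3.78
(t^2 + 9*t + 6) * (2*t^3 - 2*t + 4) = 2*t^5 + 18*t^4 + 10*t^3 - 14*t^2 + 24*t + 24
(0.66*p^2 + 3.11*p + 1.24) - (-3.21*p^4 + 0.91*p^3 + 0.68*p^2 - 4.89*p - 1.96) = 3.21*p^4 - 0.91*p^3 - 0.02*p^2 + 8.0*p + 3.2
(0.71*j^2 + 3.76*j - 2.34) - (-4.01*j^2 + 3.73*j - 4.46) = 4.72*j^2 + 0.0299999999999998*j + 2.12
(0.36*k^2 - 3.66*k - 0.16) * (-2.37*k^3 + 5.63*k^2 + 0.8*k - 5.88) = -0.8532*k^5 + 10.701*k^4 - 19.9386*k^3 - 5.9456*k^2 + 21.3928*k + 0.9408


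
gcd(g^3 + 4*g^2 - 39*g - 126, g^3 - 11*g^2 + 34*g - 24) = g - 6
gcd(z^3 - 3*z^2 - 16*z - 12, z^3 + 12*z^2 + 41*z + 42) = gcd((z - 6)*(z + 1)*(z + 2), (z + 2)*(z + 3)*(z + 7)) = z + 2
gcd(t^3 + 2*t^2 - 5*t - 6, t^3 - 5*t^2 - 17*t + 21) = t + 3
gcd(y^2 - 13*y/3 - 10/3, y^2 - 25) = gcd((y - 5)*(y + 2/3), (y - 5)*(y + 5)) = y - 5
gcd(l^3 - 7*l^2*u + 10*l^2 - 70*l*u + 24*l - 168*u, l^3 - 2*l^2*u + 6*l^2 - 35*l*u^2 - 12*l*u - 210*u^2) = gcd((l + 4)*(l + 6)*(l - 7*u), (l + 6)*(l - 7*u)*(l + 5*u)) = -l^2 + 7*l*u - 6*l + 42*u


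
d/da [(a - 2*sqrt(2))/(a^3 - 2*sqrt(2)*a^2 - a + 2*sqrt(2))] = -2*a/(a^4 - 2*a^2 + 1)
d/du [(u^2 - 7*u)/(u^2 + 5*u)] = 12/(u^2 + 10*u + 25)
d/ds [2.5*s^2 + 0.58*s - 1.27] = 5.0*s + 0.58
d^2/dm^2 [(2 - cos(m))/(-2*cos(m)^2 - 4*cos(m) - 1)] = (-36*sin(m)^4*cos(m) + 40*sin(m)^4 - 52*sin(m)^2 - 64*cos(m) + 9*cos(3*m) + 2*cos(5*m) - 52)/(-2*sin(m)^2 + 4*cos(m) + 3)^3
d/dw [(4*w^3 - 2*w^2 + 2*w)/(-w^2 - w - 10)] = 4*(-w^4 - 2*w^3 - 29*w^2 + 10*w - 5)/(w^4 + 2*w^3 + 21*w^2 + 20*w + 100)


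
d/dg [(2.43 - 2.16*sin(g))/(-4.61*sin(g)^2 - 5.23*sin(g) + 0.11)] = (-9.9576*sin(g)^2 + 22.4046*sin(g) + 12.4713)*cos(g)/(21.2521*sin(g)^4 + 48.2206*sin(g)^3 + 26.3387*sin(g)^2 - 1.1506*sin(g) + 0.0121)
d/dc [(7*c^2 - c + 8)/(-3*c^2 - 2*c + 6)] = (-17*c^2 + 132*c + 10)/(9*c^4 + 12*c^3 - 32*c^2 - 24*c + 36)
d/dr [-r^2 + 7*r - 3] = 7 - 2*r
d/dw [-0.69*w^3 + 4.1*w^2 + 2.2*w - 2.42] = -2.07*w^2 + 8.2*w + 2.2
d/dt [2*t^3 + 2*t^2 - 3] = 2*t*(3*t + 2)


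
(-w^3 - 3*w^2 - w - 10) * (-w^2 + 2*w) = w^5 + w^4 - 5*w^3 + 8*w^2 - 20*w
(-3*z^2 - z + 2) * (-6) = 18*z^2 + 6*z - 12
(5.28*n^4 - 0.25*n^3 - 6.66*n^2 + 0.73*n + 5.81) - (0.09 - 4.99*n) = 5.28*n^4 - 0.25*n^3 - 6.66*n^2 + 5.72*n + 5.72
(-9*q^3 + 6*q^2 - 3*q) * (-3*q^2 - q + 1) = 27*q^5 - 9*q^4 - 6*q^3 + 9*q^2 - 3*q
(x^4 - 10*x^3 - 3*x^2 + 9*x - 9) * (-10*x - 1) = -10*x^5 + 99*x^4 + 40*x^3 - 87*x^2 + 81*x + 9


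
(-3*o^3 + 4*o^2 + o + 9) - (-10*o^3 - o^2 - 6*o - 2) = 7*o^3 + 5*o^2 + 7*o + 11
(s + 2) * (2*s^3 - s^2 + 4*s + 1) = 2*s^4 + 3*s^3 + 2*s^2 + 9*s + 2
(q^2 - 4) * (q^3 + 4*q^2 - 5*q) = q^5 + 4*q^4 - 9*q^3 - 16*q^2 + 20*q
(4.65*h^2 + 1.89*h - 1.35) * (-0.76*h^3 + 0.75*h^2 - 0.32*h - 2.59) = -3.534*h^5 + 2.0511*h^4 + 0.9555*h^3 - 13.6608*h^2 - 4.4631*h + 3.4965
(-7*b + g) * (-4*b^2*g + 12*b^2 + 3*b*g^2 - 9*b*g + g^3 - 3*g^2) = 28*b^3*g - 84*b^3 - 25*b^2*g^2 + 75*b^2*g - 4*b*g^3 + 12*b*g^2 + g^4 - 3*g^3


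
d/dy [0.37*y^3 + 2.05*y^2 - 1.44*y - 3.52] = 1.11*y^2 + 4.1*y - 1.44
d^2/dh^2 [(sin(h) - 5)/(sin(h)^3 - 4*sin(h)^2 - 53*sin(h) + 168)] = (-4*sin(h)^7 + 57*sin(h)^6 - 442*sin(h)^5 + 2102*sin(h)^4 - 7954*sin(h)^3 + 17675*sin(h)^2 + 19008*sin(h) - 17002)/(sin(h)^3 - 4*sin(h)^2 - 53*sin(h) + 168)^3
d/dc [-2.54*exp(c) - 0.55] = -2.54*exp(c)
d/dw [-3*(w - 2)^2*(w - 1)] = 3*(4 - 3*w)*(w - 2)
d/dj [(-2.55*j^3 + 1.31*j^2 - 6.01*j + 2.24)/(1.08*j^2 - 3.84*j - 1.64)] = (-2.754*j^4 + 19.584*j^3 + 14.0064*j^2 - 9.1352*j + 18.458)/(1.1664*j^4 - 8.2944*j^3 + 11.2032*j^2 + 12.5952*j + 2.6896)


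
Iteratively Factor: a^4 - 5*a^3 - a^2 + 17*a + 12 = (a - 3)*(a^3 - 2*a^2 - 7*a - 4) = (a - 4)*(a - 3)*(a^2 + 2*a + 1) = (a - 4)*(a - 3)*(a + 1)*(a + 1)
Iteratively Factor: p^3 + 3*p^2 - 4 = (p + 2)*(p^2 + p - 2) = (p - 1)*(p + 2)*(p + 2)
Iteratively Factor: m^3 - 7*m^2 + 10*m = (m - 2)*(m^2 - 5*m) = (m - 5)*(m - 2)*(m)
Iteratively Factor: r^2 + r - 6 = (r + 3)*(r - 2)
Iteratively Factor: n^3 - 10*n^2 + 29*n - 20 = (n - 5)*(n^2 - 5*n + 4) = (n - 5)*(n - 1)*(n - 4)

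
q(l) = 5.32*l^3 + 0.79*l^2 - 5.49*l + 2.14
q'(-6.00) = 559.59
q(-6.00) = -1085.60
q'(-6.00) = 559.59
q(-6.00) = -1085.60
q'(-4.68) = 336.68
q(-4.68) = -500.18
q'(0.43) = -1.86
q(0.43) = 0.35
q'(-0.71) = 1.43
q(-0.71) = 4.53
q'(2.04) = 64.15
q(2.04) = 39.39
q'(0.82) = 6.54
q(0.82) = 1.10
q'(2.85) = 128.65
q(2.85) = 116.06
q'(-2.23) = 70.35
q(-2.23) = -40.69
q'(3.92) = 245.95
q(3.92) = 313.22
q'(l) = 15.96*l^2 + 1.58*l - 5.49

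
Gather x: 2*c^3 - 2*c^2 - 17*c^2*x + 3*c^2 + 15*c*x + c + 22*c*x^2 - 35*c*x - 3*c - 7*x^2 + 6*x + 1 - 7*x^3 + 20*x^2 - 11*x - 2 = 2*c^3 + c^2 - 2*c - 7*x^3 + x^2*(22*c + 13) + x*(-17*c^2 - 20*c - 5) - 1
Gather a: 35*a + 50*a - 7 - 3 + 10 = 85*a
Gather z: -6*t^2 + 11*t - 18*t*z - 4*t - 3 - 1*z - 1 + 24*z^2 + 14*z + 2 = -6*t^2 + 7*t + 24*z^2 + z*(13 - 18*t) - 2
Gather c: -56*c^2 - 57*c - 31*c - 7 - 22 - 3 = -56*c^2 - 88*c - 32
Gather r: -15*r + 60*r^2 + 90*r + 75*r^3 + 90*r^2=75*r^3 + 150*r^2 + 75*r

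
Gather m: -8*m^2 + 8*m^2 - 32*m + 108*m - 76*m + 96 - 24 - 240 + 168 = 0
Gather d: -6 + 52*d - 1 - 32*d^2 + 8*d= -32*d^2 + 60*d - 7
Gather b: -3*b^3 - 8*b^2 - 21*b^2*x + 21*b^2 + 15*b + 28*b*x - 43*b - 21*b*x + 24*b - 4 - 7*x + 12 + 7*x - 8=-3*b^3 + b^2*(13 - 21*x) + b*(7*x - 4)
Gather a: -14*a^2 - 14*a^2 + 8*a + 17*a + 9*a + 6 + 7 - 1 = -28*a^2 + 34*a + 12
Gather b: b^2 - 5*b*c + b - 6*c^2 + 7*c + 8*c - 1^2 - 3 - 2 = b^2 + b*(1 - 5*c) - 6*c^2 + 15*c - 6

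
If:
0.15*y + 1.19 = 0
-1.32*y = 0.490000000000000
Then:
No Solution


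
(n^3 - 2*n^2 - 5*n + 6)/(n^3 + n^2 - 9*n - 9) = (n^2 + n - 2)/(n^2 + 4*n + 3)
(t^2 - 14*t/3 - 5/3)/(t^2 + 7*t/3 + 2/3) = (t - 5)/(t + 2)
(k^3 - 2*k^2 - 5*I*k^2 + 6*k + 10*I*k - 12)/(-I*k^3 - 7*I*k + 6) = (I*k^2 + 2*k*(3 - I) - 12)/(k^2 - I*k + 6)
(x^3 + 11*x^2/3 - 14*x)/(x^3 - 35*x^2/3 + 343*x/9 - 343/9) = 3*x*(x + 6)/(3*x^2 - 28*x + 49)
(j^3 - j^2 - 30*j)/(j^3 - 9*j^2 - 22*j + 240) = j/(j - 8)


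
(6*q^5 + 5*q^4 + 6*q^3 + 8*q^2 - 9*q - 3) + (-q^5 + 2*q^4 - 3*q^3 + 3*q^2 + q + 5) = 5*q^5 + 7*q^4 + 3*q^3 + 11*q^2 - 8*q + 2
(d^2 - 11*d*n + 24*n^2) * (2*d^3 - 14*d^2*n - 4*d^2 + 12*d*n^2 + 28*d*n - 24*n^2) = 2*d^5 - 36*d^4*n - 4*d^4 + 214*d^3*n^2 + 72*d^3*n - 468*d^2*n^3 - 428*d^2*n^2 + 288*d*n^4 + 936*d*n^3 - 576*n^4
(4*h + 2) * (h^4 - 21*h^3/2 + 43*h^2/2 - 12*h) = 4*h^5 - 40*h^4 + 65*h^3 - 5*h^2 - 24*h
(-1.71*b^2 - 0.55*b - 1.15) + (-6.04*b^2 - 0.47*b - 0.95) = -7.75*b^2 - 1.02*b - 2.1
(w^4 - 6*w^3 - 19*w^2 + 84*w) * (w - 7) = w^5 - 13*w^4 + 23*w^3 + 217*w^2 - 588*w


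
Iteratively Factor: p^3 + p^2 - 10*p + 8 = (p - 2)*(p^2 + 3*p - 4) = (p - 2)*(p - 1)*(p + 4)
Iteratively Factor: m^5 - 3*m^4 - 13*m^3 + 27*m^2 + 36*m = (m + 1)*(m^4 - 4*m^3 - 9*m^2 + 36*m) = m*(m + 1)*(m^3 - 4*m^2 - 9*m + 36) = m*(m - 4)*(m + 1)*(m^2 - 9) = m*(m - 4)*(m - 3)*(m + 1)*(m + 3)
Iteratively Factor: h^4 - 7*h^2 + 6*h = (h + 3)*(h^3 - 3*h^2 + 2*h) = (h - 2)*(h + 3)*(h^2 - h) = h*(h - 2)*(h + 3)*(h - 1)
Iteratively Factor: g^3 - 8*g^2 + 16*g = (g - 4)*(g^2 - 4*g) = (g - 4)^2*(g)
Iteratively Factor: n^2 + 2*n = (n + 2)*(n)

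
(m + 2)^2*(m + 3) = m^3 + 7*m^2 + 16*m + 12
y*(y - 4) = y^2 - 4*y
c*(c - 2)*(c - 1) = c^3 - 3*c^2 + 2*c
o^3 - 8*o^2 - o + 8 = (o - 8)*(o - 1)*(o + 1)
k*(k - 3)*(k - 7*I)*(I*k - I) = I*k^4 + 7*k^3 - 4*I*k^3 - 28*k^2 + 3*I*k^2 + 21*k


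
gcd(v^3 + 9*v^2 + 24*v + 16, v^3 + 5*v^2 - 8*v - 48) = v^2 + 8*v + 16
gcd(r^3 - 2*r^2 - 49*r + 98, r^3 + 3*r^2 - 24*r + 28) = r^2 + 5*r - 14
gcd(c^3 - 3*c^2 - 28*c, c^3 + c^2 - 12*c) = c^2 + 4*c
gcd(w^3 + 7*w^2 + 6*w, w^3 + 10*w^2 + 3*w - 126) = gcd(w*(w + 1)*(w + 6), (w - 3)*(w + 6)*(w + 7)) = w + 6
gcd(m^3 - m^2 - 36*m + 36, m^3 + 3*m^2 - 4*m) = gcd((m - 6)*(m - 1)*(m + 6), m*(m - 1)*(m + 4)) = m - 1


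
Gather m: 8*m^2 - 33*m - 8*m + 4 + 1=8*m^2 - 41*m + 5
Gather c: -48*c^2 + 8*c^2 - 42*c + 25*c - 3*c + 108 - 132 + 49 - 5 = -40*c^2 - 20*c + 20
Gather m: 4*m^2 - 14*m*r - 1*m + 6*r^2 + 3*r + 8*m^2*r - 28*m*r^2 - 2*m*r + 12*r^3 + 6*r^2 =m^2*(8*r + 4) + m*(-28*r^2 - 16*r - 1) + 12*r^3 + 12*r^2 + 3*r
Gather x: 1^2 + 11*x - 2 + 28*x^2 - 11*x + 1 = 28*x^2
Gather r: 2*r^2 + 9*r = 2*r^2 + 9*r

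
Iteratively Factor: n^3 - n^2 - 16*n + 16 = (n - 4)*(n^2 + 3*n - 4) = (n - 4)*(n - 1)*(n + 4)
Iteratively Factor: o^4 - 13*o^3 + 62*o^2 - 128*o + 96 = (o - 4)*(o^3 - 9*o^2 + 26*o - 24) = (o - 4)*(o - 3)*(o^2 - 6*o + 8) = (o - 4)^2*(o - 3)*(o - 2)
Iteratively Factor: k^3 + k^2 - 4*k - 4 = (k + 2)*(k^2 - k - 2) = (k - 2)*(k + 2)*(k + 1)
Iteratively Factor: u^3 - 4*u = (u)*(u^2 - 4) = u*(u - 2)*(u + 2)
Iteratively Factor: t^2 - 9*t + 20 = (t - 4)*(t - 5)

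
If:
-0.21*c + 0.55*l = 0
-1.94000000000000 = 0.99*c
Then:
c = -1.96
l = -0.75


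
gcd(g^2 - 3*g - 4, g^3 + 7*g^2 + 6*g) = g + 1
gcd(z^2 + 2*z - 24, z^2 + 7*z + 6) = z + 6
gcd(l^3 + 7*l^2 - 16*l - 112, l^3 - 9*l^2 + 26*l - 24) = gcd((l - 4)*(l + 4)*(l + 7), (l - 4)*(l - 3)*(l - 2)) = l - 4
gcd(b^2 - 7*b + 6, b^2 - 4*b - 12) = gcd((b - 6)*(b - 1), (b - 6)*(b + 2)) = b - 6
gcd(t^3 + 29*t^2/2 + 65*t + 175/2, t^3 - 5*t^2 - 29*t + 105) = t + 5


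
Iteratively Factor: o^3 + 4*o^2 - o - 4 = (o - 1)*(o^2 + 5*o + 4) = (o - 1)*(o + 4)*(o + 1)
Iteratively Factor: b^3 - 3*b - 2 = (b - 2)*(b^2 + 2*b + 1) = (b - 2)*(b + 1)*(b + 1)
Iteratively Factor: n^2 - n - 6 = (n - 3)*(n + 2)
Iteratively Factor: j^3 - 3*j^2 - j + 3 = (j - 1)*(j^2 - 2*j - 3) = (j - 1)*(j + 1)*(j - 3)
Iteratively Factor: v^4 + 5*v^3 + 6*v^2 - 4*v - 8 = (v + 2)*(v^3 + 3*v^2 - 4) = (v - 1)*(v + 2)*(v^2 + 4*v + 4) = (v - 1)*(v + 2)^2*(v + 2)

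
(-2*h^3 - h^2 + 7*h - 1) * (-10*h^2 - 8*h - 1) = 20*h^5 + 26*h^4 - 60*h^3 - 45*h^2 + h + 1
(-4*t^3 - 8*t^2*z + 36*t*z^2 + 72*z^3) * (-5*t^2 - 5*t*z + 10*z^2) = 20*t^5 + 60*t^4*z - 180*t^3*z^2 - 620*t^2*z^3 + 720*z^5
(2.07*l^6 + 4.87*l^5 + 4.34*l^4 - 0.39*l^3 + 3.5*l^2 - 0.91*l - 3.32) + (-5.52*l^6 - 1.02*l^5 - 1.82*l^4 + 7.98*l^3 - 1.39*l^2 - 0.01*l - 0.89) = -3.45*l^6 + 3.85*l^5 + 2.52*l^4 + 7.59*l^3 + 2.11*l^2 - 0.92*l - 4.21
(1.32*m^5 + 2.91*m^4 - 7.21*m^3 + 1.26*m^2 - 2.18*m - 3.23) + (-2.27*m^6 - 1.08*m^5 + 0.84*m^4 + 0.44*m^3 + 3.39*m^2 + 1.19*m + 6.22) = -2.27*m^6 + 0.24*m^5 + 3.75*m^4 - 6.77*m^3 + 4.65*m^2 - 0.99*m + 2.99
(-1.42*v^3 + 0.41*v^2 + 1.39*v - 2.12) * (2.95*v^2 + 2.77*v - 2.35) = -4.189*v^5 - 2.7239*v^4 + 8.5732*v^3 - 3.3672*v^2 - 9.1389*v + 4.982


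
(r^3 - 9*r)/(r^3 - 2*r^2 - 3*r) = (r + 3)/(r + 1)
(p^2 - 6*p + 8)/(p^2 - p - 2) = (p - 4)/(p + 1)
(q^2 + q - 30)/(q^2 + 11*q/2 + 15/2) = 2*(q^2 + q - 30)/(2*q^2 + 11*q + 15)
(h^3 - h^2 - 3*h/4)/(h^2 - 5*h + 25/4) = h*(4*h^2 - 4*h - 3)/(4*h^2 - 20*h + 25)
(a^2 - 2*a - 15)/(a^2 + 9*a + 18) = (a - 5)/(a + 6)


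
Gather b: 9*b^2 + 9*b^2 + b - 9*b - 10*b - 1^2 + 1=18*b^2 - 18*b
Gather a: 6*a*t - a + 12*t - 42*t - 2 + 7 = a*(6*t - 1) - 30*t + 5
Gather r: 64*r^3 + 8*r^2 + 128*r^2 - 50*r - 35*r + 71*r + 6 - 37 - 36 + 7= 64*r^3 + 136*r^2 - 14*r - 60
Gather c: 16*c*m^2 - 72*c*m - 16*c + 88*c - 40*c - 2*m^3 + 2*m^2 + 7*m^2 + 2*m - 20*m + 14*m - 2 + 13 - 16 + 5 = c*(16*m^2 - 72*m + 32) - 2*m^3 + 9*m^2 - 4*m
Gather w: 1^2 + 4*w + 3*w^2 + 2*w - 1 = 3*w^2 + 6*w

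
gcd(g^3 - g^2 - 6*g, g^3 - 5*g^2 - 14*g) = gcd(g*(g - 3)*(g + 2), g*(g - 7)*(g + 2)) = g^2 + 2*g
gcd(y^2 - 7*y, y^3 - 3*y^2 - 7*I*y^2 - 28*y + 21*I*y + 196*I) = y - 7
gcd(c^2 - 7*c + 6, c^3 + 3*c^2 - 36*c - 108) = c - 6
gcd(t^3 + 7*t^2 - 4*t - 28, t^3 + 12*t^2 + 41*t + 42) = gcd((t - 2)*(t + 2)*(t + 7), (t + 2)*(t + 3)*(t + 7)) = t^2 + 9*t + 14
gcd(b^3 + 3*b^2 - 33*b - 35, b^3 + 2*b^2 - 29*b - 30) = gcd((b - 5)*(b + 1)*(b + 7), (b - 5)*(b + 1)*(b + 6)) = b^2 - 4*b - 5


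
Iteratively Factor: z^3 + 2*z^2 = (z)*(z^2 + 2*z) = z*(z + 2)*(z)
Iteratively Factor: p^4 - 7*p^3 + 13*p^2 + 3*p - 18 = (p + 1)*(p^3 - 8*p^2 + 21*p - 18) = (p - 2)*(p + 1)*(p^2 - 6*p + 9) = (p - 3)*(p - 2)*(p + 1)*(p - 3)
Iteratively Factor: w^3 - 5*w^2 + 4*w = (w - 1)*(w^2 - 4*w) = w*(w - 1)*(w - 4)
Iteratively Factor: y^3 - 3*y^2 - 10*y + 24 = (y + 3)*(y^2 - 6*y + 8) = (y - 4)*(y + 3)*(y - 2)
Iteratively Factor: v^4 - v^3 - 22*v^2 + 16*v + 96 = (v + 4)*(v^3 - 5*v^2 - 2*v + 24) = (v - 4)*(v + 4)*(v^2 - v - 6) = (v - 4)*(v - 3)*(v + 4)*(v + 2)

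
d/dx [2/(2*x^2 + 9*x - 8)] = 2*(-4*x - 9)/(2*x^2 + 9*x - 8)^2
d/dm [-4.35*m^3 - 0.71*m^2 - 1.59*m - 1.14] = -13.05*m^2 - 1.42*m - 1.59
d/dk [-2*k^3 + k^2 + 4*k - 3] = -6*k^2 + 2*k + 4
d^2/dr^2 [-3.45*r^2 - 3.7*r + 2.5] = -6.90000000000000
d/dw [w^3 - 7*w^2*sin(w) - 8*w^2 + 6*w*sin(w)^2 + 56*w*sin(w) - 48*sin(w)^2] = -7*w^2*cos(w) + 3*w^2 - 14*w*sin(w) + 6*w*sin(2*w) + 56*w*cos(w) - 16*w + 6*sin(w)^2 + 56*sin(w) - 48*sin(2*w)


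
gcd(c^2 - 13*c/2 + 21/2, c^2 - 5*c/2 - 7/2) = c - 7/2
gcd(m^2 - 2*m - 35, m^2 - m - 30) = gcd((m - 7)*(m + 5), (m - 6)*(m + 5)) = m + 5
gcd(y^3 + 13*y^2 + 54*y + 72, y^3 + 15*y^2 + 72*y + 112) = y + 4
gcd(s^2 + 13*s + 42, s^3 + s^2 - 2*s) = 1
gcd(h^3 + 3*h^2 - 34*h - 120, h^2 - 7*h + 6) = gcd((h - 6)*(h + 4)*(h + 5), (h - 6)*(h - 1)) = h - 6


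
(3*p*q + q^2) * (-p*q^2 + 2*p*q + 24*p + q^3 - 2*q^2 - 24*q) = -3*p^2*q^3 + 6*p^2*q^2 + 72*p^2*q + 2*p*q^4 - 4*p*q^3 - 48*p*q^2 + q^5 - 2*q^4 - 24*q^3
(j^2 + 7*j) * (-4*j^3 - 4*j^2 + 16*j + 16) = -4*j^5 - 32*j^4 - 12*j^3 + 128*j^2 + 112*j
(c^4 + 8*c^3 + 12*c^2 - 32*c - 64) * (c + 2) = c^5 + 10*c^4 + 28*c^3 - 8*c^2 - 128*c - 128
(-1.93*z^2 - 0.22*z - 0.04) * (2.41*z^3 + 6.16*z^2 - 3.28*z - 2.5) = -4.6513*z^5 - 12.419*z^4 + 4.8788*z^3 + 5.3002*z^2 + 0.6812*z + 0.1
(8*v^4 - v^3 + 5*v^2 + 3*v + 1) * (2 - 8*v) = -64*v^5 + 24*v^4 - 42*v^3 - 14*v^2 - 2*v + 2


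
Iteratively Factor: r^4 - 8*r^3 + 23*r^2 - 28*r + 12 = (r - 2)*(r^3 - 6*r^2 + 11*r - 6) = (r - 2)^2*(r^2 - 4*r + 3) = (r - 3)*(r - 2)^2*(r - 1)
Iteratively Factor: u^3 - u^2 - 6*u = (u - 3)*(u^2 + 2*u) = u*(u - 3)*(u + 2)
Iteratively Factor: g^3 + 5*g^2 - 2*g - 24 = (g + 4)*(g^2 + g - 6) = (g + 3)*(g + 4)*(g - 2)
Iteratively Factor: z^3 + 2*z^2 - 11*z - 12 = (z - 3)*(z^2 + 5*z + 4) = (z - 3)*(z + 4)*(z + 1)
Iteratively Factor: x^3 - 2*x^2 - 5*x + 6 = (x + 2)*(x^2 - 4*x + 3) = (x - 1)*(x + 2)*(x - 3)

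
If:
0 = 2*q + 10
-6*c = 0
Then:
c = 0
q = -5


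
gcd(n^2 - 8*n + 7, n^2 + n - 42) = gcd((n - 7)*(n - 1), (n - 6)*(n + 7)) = 1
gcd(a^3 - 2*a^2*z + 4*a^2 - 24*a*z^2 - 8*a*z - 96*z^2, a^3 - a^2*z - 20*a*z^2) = a + 4*z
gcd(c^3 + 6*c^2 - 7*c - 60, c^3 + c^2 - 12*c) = c^2 + c - 12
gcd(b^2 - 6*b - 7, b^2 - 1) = b + 1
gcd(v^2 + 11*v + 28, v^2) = 1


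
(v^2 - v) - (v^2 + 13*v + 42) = -14*v - 42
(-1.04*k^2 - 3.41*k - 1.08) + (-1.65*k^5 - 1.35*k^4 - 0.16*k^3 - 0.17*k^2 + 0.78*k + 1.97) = -1.65*k^5 - 1.35*k^4 - 0.16*k^3 - 1.21*k^2 - 2.63*k + 0.89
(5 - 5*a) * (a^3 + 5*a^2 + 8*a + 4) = -5*a^4 - 20*a^3 - 15*a^2 + 20*a + 20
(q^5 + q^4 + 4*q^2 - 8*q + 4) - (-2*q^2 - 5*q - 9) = q^5 + q^4 + 6*q^2 - 3*q + 13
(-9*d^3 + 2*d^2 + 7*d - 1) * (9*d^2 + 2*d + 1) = -81*d^5 + 58*d^3 + 7*d^2 + 5*d - 1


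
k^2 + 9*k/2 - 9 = (k - 3/2)*(k + 6)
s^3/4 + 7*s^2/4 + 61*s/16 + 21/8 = (s/4 + 1/2)*(s + 3/2)*(s + 7/2)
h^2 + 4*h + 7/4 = (h + 1/2)*(h + 7/2)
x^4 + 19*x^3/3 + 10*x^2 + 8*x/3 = x*(x + 1/3)*(x + 2)*(x + 4)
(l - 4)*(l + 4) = l^2 - 16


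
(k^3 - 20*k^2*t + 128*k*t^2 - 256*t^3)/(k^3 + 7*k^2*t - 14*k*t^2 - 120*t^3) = (k^2 - 16*k*t + 64*t^2)/(k^2 + 11*k*t + 30*t^2)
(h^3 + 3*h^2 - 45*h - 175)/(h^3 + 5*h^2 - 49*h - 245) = (h + 5)/(h + 7)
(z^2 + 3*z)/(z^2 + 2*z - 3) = z/(z - 1)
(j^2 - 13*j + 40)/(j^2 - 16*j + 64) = (j - 5)/(j - 8)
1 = 1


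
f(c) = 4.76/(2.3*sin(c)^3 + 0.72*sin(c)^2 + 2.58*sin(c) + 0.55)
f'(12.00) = -15.79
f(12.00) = -4.85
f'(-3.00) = 315.50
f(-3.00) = 24.56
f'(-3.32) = 13.14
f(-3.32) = 4.56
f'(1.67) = 0.14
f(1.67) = 0.78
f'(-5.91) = -6.18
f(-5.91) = 2.80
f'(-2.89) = 1766.58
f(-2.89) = -57.25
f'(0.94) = -1.24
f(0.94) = 1.10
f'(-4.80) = -0.12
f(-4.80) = 0.78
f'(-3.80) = 2.66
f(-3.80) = 1.63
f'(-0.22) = -1720100.27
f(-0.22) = -1798.31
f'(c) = 4.76*(-6.9*sin(c)^2*cos(c) - 1.44*sin(c)*cos(c) - 2.58*cos(c))/(2.3*sin(c)^3 + 0.72*sin(c)^2 + 2.58*sin(c) + 0.55)^2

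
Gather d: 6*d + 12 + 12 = 6*d + 24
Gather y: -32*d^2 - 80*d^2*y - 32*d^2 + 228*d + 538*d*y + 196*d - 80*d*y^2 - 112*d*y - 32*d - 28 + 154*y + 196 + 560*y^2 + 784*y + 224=-64*d^2 + 392*d + y^2*(560 - 80*d) + y*(-80*d^2 + 426*d + 938) + 392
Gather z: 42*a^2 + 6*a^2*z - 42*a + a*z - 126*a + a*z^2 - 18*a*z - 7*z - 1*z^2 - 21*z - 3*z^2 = 42*a^2 - 168*a + z^2*(a - 4) + z*(6*a^2 - 17*a - 28)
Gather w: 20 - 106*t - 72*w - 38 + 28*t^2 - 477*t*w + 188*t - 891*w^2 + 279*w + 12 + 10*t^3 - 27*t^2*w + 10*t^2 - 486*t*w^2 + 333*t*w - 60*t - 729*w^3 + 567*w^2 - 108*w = 10*t^3 + 38*t^2 + 22*t - 729*w^3 + w^2*(-486*t - 324) + w*(-27*t^2 - 144*t + 99) - 6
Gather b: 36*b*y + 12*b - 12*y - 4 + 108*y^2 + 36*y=b*(36*y + 12) + 108*y^2 + 24*y - 4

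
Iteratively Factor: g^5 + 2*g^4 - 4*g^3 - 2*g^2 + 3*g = (g - 1)*(g^4 + 3*g^3 - g^2 - 3*g) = (g - 1)*(g + 1)*(g^3 + 2*g^2 - 3*g) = (g - 1)*(g + 1)*(g + 3)*(g^2 - g) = (g - 1)^2*(g + 1)*(g + 3)*(g)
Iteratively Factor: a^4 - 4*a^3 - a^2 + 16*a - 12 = (a - 1)*(a^3 - 3*a^2 - 4*a + 12) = (a - 1)*(a + 2)*(a^2 - 5*a + 6) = (a - 3)*(a - 1)*(a + 2)*(a - 2)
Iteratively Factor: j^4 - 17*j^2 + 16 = (j - 1)*(j^3 + j^2 - 16*j - 16) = (j - 1)*(j + 4)*(j^2 - 3*j - 4) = (j - 4)*(j - 1)*(j + 4)*(j + 1)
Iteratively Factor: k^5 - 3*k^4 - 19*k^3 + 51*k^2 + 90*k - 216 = (k - 2)*(k^4 - k^3 - 21*k^2 + 9*k + 108) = (k - 2)*(k + 3)*(k^3 - 4*k^2 - 9*k + 36) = (k - 2)*(k + 3)^2*(k^2 - 7*k + 12) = (k - 4)*(k - 2)*(k + 3)^2*(k - 3)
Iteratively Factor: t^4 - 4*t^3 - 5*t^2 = (t - 5)*(t^3 + t^2) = t*(t - 5)*(t^2 + t) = t*(t - 5)*(t + 1)*(t)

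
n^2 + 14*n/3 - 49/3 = (n - 7/3)*(n + 7)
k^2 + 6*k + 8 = (k + 2)*(k + 4)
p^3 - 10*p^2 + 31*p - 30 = (p - 5)*(p - 3)*(p - 2)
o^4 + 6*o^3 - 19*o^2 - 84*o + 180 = (o - 3)*(o - 2)*(o + 5)*(o + 6)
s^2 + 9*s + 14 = (s + 2)*(s + 7)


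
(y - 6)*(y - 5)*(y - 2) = y^3 - 13*y^2 + 52*y - 60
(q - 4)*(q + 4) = q^2 - 16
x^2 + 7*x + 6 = (x + 1)*(x + 6)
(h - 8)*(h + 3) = h^2 - 5*h - 24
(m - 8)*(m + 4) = m^2 - 4*m - 32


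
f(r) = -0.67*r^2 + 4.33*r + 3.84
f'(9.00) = -7.73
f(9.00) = -11.46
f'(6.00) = -3.71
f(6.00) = 5.70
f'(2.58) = 0.87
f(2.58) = 10.55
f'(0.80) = 3.26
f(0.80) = 6.88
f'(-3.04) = 8.40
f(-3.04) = -15.52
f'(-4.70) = 10.63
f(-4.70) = -31.31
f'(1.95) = 1.72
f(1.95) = 9.74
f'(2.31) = 1.23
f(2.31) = 10.27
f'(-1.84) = 6.80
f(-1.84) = -6.40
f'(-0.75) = 5.34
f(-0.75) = 0.22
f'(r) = 4.33 - 1.34*r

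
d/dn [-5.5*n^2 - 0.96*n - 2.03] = -11.0*n - 0.96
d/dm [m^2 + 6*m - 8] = 2*m + 6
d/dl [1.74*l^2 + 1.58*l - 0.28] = 3.48*l + 1.58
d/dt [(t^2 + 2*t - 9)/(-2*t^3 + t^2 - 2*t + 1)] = 2*(t^4 + 4*t^3 - 29*t^2 + 10*t - 8)/(4*t^6 - 4*t^5 + 9*t^4 - 8*t^3 + 6*t^2 - 4*t + 1)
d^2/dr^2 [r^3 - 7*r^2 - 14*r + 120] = 6*r - 14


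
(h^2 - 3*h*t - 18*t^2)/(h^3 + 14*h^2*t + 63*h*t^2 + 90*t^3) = (h - 6*t)/(h^2 + 11*h*t + 30*t^2)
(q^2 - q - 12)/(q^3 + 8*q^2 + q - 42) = (q - 4)/(q^2 + 5*q - 14)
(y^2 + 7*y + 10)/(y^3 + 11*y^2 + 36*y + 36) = (y + 5)/(y^2 + 9*y + 18)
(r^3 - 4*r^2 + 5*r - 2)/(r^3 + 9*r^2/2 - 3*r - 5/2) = 2*(r^2 - 3*r + 2)/(2*r^2 + 11*r + 5)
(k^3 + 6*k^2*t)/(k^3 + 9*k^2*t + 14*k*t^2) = k*(k + 6*t)/(k^2 + 9*k*t + 14*t^2)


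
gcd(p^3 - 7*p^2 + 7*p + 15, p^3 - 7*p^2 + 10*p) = p - 5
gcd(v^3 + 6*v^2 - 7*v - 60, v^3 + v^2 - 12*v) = v^2 + v - 12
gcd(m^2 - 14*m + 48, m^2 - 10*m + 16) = m - 8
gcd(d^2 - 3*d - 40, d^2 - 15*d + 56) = d - 8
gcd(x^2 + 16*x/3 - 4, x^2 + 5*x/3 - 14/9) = x - 2/3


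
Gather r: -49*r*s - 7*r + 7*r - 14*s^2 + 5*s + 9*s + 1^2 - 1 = -49*r*s - 14*s^2 + 14*s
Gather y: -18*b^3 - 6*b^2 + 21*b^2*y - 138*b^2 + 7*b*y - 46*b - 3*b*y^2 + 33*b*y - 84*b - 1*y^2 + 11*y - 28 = -18*b^3 - 144*b^2 - 130*b + y^2*(-3*b - 1) + y*(21*b^2 + 40*b + 11) - 28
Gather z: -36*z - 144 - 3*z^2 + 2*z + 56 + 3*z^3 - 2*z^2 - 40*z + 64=3*z^3 - 5*z^2 - 74*z - 24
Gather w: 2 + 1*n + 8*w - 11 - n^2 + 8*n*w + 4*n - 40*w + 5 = -n^2 + 5*n + w*(8*n - 32) - 4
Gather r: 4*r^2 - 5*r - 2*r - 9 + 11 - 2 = 4*r^2 - 7*r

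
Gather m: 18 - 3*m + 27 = 45 - 3*m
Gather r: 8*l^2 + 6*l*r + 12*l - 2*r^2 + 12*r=8*l^2 + 12*l - 2*r^2 + r*(6*l + 12)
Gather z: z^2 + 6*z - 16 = z^2 + 6*z - 16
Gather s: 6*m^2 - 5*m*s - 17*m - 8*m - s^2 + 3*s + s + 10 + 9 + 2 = 6*m^2 - 25*m - s^2 + s*(4 - 5*m) + 21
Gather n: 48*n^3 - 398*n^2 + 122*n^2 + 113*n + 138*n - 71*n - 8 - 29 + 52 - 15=48*n^3 - 276*n^2 + 180*n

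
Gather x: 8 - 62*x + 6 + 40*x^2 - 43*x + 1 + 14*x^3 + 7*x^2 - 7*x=14*x^3 + 47*x^2 - 112*x + 15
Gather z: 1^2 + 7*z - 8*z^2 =-8*z^2 + 7*z + 1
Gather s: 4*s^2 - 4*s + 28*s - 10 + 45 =4*s^2 + 24*s + 35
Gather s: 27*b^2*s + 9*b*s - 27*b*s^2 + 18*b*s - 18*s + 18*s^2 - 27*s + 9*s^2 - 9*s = s^2*(27 - 27*b) + s*(27*b^2 + 27*b - 54)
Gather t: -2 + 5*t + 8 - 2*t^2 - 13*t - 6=-2*t^2 - 8*t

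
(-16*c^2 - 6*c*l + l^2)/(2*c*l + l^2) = (-8*c + l)/l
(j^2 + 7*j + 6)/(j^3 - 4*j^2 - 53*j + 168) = (j^2 + 7*j + 6)/(j^3 - 4*j^2 - 53*j + 168)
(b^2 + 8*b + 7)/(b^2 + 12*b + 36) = (b^2 + 8*b + 7)/(b^2 + 12*b + 36)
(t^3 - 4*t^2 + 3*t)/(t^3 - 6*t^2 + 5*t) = (t - 3)/(t - 5)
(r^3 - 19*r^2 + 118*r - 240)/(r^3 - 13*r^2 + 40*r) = (r - 6)/r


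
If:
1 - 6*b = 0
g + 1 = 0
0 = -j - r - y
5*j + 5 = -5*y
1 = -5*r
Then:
No Solution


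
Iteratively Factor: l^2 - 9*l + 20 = (l - 4)*(l - 5)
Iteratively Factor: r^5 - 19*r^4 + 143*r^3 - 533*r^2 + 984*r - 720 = (r - 4)*(r^4 - 15*r^3 + 83*r^2 - 201*r + 180) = (r - 4)^2*(r^3 - 11*r^2 + 39*r - 45) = (r - 4)^2*(r - 3)*(r^2 - 8*r + 15) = (r - 4)^2*(r - 3)^2*(r - 5)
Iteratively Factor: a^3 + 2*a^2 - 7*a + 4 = (a - 1)*(a^2 + 3*a - 4) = (a - 1)^2*(a + 4)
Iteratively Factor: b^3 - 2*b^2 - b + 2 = (b - 2)*(b^2 - 1) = (b - 2)*(b - 1)*(b + 1)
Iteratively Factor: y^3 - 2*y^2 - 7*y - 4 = (y + 1)*(y^2 - 3*y - 4) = (y + 1)^2*(y - 4)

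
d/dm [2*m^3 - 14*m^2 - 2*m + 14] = 6*m^2 - 28*m - 2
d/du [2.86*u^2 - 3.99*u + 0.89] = 5.72*u - 3.99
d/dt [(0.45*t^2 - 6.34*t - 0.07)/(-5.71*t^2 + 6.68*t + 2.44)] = (-33.1954*t^2 + 1.3966*t - 15.002)/(32.6041*t^4 - 76.2856*t^3 + 16.7576*t^2 + 32.5984*t + 5.9536)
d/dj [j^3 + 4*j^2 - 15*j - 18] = 3*j^2 + 8*j - 15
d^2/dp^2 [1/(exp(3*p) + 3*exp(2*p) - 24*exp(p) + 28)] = (9*exp(3*p) + 69*exp(2*p) + 228*exp(p) + 168)*exp(p)/(exp(7*p) + 13*exp(6*p) + 3*exp(5*p) - 361*exp(4*p) + 128*exp(3*p) + 3864*exp(2*p) - 8624*exp(p) + 5488)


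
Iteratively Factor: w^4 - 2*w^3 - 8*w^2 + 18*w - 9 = (w - 3)*(w^3 + w^2 - 5*w + 3) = (w - 3)*(w + 3)*(w^2 - 2*w + 1) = (w - 3)*(w - 1)*(w + 3)*(w - 1)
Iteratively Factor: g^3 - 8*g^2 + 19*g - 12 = (g - 3)*(g^2 - 5*g + 4) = (g - 3)*(g - 1)*(g - 4)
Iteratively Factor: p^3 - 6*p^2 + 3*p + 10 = (p - 5)*(p^2 - p - 2) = (p - 5)*(p + 1)*(p - 2)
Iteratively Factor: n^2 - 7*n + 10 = (n - 5)*(n - 2)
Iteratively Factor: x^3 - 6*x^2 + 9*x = (x - 3)*(x^2 - 3*x) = x*(x - 3)*(x - 3)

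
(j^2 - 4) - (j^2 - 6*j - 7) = 6*j + 3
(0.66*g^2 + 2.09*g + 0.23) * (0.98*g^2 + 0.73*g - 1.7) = 0.6468*g^4 + 2.53*g^3 + 0.6291*g^2 - 3.3851*g - 0.391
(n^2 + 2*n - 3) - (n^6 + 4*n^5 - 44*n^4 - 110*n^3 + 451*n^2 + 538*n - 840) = -n^6 - 4*n^5 + 44*n^4 + 110*n^3 - 450*n^2 - 536*n + 837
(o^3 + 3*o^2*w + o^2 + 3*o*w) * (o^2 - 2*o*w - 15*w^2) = o^5 + o^4*w + o^4 - 21*o^3*w^2 + o^3*w - 45*o^2*w^3 - 21*o^2*w^2 - 45*o*w^3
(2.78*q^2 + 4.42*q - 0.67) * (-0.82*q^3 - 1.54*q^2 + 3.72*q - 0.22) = -2.2796*q^5 - 7.9056*q^4 + 4.0842*q^3 + 16.8626*q^2 - 3.4648*q + 0.1474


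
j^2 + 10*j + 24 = (j + 4)*(j + 6)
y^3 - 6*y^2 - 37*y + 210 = (y - 7)*(y - 5)*(y + 6)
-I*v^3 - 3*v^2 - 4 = (v - 2*I)^2*(-I*v + 1)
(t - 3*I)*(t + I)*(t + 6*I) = t^3 + 4*I*t^2 + 15*t + 18*I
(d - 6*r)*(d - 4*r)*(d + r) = d^3 - 9*d^2*r + 14*d*r^2 + 24*r^3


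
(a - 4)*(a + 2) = a^2 - 2*a - 8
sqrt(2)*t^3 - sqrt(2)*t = t*(t - 1)*(sqrt(2)*t + sqrt(2))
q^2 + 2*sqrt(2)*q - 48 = (q - 4*sqrt(2))*(q + 6*sqrt(2))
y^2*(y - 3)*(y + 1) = y^4 - 2*y^3 - 3*y^2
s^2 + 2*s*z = s*(s + 2*z)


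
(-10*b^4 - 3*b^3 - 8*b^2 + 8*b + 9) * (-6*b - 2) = 60*b^5 + 38*b^4 + 54*b^3 - 32*b^2 - 70*b - 18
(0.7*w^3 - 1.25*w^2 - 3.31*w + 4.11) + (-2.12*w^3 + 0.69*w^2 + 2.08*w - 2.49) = -1.42*w^3 - 0.56*w^2 - 1.23*w + 1.62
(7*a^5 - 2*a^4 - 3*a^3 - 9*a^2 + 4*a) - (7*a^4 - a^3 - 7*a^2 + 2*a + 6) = 7*a^5 - 9*a^4 - 2*a^3 - 2*a^2 + 2*a - 6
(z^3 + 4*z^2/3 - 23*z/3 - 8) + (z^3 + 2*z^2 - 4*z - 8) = 2*z^3 + 10*z^2/3 - 35*z/3 - 16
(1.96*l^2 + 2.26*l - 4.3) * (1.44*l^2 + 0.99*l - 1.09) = 2.8224*l^4 + 5.1948*l^3 - 6.091*l^2 - 6.7204*l + 4.687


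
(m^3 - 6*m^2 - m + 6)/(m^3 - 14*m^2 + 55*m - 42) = (m + 1)/(m - 7)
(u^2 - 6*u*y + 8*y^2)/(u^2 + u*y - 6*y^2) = (u - 4*y)/(u + 3*y)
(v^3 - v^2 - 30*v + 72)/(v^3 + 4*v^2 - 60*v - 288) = (v^2 - 7*v + 12)/(v^2 - 2*v - 48)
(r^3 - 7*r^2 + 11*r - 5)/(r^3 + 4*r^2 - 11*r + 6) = (r - 5)/(r + 6)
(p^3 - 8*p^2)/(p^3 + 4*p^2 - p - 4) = p^2*(p - 8)/(p^3 + 4*p^2 - p - 4)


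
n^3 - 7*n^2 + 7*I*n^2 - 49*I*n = n*(n - 7)*(n + 7*I)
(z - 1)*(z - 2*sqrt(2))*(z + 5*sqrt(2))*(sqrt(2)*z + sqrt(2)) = sqrt(2)*z^4 + 6*z^3 - 21*sqrt(2)*z^2 - 6*z + 20*sqrt(2)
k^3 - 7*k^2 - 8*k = k*(k - 8)*(k + 1)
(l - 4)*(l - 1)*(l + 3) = l^3 - 2*l^2 - 11*l + 12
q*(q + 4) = q^2 + 4*q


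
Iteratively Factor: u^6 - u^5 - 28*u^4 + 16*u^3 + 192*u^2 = (u - 4)*(u^5 + 3*u^4 - 16*u^3 - 48*u^2) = (u - 4)*(u + 3)*(u^4 - 16*u^2) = (u - 4)^2*(u + 3)*(u^3 + 4*u^2) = u*(u - 4)^2*(u + 3)*(u^2 + 4*u) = u^2*(u - 4)^2*(u + 3)*(u + 4)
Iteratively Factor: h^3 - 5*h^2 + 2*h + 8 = (h - 4)*(h^2 - h - 2) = (h - 4)*(h - 2)*(h + 1)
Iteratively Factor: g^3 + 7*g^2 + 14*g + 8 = (g + 1)*(g^2 + 6*g + 8) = (g + 1)*(g + 2)*(g + 4)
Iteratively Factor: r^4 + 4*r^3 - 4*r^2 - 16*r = (r)*(r^3 + 4*r^2 - 4*r - 16) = r*(r + 2)*(r^2 + 2*r - 8) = r*(r + 2)*(r + 4)*(r - 2)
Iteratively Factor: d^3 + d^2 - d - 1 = (d + 1)*(d^2 - 1) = (d - 1)*(d + 1)*(d + 1)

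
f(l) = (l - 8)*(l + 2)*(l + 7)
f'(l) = (l - 8)*(l + 2) + (l - 8)*(l + 7) + (l + 2)*(l + 7)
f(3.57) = -260.82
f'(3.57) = -12.63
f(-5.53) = 70.21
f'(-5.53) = 22.68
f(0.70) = -151.77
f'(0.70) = -55.13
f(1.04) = -170.11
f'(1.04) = -52.68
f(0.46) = -138.37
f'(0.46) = -56.45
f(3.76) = -262.79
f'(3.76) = -8.07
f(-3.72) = 66.12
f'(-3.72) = -23.92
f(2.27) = -226.81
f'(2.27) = -38.00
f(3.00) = -250.00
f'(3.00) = -25.00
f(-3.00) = 44.00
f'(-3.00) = -37.00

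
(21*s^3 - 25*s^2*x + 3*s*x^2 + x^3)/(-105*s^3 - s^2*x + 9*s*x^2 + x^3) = (-s + x)/(5*s + x)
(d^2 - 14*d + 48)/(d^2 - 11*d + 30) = (d - 8)/(d - 5)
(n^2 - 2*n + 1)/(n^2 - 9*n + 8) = (n - 1)/(n - 8)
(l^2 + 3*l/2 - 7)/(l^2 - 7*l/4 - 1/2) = 2*(2*l + 7)/(4*l + 1)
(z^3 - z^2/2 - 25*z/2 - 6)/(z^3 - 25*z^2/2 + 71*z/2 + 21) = (z^2 - z - 12)/(z^2 - 13*z + 42)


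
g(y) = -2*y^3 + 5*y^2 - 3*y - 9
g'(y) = -6*y^2 + 10*y - 3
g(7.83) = -686.04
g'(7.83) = -292.55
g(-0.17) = -8.34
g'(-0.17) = -4.87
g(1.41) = -8.90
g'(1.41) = -0.83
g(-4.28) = 252.24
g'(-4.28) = -155.71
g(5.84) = -254.35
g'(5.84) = -149.23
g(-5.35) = 456.42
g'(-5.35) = -228.24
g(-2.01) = 33.47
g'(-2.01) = -47.34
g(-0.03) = -8.91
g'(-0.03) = -3.31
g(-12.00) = 4203.00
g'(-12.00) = -987.00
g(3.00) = -27.00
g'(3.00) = -27.00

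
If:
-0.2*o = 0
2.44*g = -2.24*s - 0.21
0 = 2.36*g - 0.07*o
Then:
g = 0.00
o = 0.00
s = -0.09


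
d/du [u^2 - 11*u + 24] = 2*u - 11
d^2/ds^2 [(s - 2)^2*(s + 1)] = 6*s - 6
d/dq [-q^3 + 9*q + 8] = 9 - 3*q^2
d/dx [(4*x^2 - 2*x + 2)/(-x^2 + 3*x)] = 2*(5*x^2 + 2*x - 3)/(x^2*(x^2 - 6*x + 9))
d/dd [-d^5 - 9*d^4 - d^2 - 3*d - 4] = -5*d^4 - 36*d^3 - 2*d - 3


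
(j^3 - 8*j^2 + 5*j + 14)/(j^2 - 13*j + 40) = (j^3 - 8*j^2 + 5*j + 14)/(j^2 - 13*j + 40)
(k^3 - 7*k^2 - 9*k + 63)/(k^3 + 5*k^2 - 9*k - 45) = (k - 7)/(k + 5)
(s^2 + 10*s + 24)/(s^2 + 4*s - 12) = (s + 4)/(s - 2)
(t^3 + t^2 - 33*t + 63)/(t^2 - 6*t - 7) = (-t^3 - t^2 + 33*t - 63)/(-t^2 + 6*t + 7)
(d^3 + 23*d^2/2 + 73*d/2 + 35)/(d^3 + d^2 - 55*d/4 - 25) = 2*(d^2 + 9*d + 14)/(2*d^2 - 3*d - 20)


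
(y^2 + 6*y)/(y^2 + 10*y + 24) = y/(y + 4)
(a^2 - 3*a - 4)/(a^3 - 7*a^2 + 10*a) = (a^2 - 3*a - 4)/(a*(a^2 - 7*a + 10))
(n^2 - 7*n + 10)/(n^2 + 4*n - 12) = (n - 5)/(n + 6)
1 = 1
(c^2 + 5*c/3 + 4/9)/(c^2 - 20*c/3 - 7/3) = (c + 4/3)/(c - 7)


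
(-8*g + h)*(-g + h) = 8*g^2 - 9*g*h + h^2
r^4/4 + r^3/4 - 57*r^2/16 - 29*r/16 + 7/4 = (r/4 + 1)*(r - 7/2)*(r - 1/2)*(r + 1)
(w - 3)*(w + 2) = w^2 - w - 6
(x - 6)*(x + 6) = x^2 - 36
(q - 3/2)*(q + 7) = q^2 + 11*q/2 - 21/2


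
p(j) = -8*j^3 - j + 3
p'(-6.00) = -865.00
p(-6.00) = 1737.00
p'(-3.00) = -217.00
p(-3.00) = 222.00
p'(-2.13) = -109.89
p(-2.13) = 82.44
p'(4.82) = -558.58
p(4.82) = -897.66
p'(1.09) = -29.51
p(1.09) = -8.45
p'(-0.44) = -5.65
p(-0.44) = 4.12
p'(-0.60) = -9.64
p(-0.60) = 5.33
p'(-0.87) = -19.17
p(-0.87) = 9.14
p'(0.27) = -2.75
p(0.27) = 2.57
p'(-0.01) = -1.00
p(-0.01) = 3.01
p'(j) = -24*j^2 - 1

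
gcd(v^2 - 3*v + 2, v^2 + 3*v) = 1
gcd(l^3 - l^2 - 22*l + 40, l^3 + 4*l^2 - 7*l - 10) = l^2 + 3*l - 10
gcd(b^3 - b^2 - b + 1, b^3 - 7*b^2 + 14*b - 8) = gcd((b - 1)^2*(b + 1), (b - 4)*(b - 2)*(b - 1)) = b - 1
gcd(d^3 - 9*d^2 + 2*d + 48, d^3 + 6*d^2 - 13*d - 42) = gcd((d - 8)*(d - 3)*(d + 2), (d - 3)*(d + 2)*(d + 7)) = d^2 - d - 6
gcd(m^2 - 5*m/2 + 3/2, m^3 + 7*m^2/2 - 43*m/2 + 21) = m - 3/2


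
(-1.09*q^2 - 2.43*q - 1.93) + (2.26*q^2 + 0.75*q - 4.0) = 1.17*q^2 - 1.68*q - 5.93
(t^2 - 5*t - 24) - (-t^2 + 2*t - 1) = 2*t^2 - 7*t - 23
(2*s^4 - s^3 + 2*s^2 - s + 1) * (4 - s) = -2*s^5 + 9*s^4 - 6*s^3 + 9*s^2 - 5*s + 4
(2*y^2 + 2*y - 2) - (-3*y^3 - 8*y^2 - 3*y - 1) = 3*y^3 + 10*y^2 + 5*y - 1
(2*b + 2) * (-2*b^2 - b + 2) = -4*b^3 - 6*b^2 + 2*b + 4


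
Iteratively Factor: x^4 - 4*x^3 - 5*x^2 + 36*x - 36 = (x - 2)*(x^3 - 2*x^2 - 9*x + 18) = (x - 2)*(x + 3)*(x^2 - 5*x + 6) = (x - 2)^2*(x + 3)*(x - 3)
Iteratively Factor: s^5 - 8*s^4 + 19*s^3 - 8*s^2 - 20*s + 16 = (s - 2)*(s^4 - 6*s^3 + 7*s^2 + 6*s - 8) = (s - 2)^2*(s^3 - 4*s^2 - s + 4) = (s - 2)^2*(s + 1)*(s^2 - 5*s + 4) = (s - 4)*(s - 2)^2*(s + 1)*(s - 1)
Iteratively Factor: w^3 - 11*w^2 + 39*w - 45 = (w - 3)*(w^2 - 8*w + 15) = (w - 3)^2*(w - 5)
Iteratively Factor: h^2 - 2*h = (h)*(h - 2)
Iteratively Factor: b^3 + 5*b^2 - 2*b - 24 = (b - 2)*(b^2 + 7*b + 12) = (b - 2)*(b + 3)*(b + 4)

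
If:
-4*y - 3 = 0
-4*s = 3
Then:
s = -3/4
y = -3/4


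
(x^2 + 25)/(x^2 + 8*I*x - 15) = (x - 5*I)/(x + 3*I)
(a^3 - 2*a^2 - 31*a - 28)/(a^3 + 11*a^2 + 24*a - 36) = (a^3 - 2*a^2 - 31*a - 28)/(a^3 + 11*a^2 + 24*a - 36)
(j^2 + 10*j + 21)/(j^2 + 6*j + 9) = (j + 7)/(j + 3)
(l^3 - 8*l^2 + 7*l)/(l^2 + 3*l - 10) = l*(l^2 - 8*l + 7)/(l^2 + 3*l - 10)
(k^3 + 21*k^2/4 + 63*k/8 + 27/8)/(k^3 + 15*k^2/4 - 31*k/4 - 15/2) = (2*k^2 + 9*k + 9)/(2*(k^2 + 3*k - 10))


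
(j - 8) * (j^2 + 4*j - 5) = j^3 - 4*j^2 - 37*j + 40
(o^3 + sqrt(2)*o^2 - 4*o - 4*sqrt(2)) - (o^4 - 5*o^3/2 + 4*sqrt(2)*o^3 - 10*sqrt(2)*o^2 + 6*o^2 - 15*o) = -o^4 - 4*sqrt(2)*o^3 + 7*o^3/2 - 6*o^2 + 11*sqrt(2)*o^2 + 11*o - 4*sqrt(2)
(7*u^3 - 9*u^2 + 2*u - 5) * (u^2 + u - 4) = 7*u^5 - 2*u^4 - 35*u^3 + 33*u^2 - 13*u + 20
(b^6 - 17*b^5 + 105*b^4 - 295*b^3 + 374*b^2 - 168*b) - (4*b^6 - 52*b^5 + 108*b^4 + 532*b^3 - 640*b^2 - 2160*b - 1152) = -3*b^6 + 35*b^5 - 3*b^4 - 827*b^3 + 1014*b^2 + 1992*b + 1152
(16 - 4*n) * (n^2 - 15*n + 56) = -4*n^3 + 76*n^2 - 464*n + 896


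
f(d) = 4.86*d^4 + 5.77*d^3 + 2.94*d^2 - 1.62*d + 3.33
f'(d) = 19.44*d^3 + 17.31*d^2 + 5.88*d - 1.62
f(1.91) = 115.85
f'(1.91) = 208.21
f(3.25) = 769.40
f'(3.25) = 867.67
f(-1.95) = 45.16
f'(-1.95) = -91.41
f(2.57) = 328.54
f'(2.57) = 457.81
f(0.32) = 3.35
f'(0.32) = 2.67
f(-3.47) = 507.89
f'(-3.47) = -625.84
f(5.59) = 5839.55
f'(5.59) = 3967.87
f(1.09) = 19.39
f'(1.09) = 50.53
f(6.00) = 7644.33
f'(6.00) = 4855.86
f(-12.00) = 91252.53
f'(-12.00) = -31171.86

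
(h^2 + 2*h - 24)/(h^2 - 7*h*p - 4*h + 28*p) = (-h - 6)/(-h + 7*p)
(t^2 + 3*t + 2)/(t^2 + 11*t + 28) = (t^2 + 3*t + 2)/(t^2 + 11*t + 28)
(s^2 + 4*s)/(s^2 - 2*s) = (s + 4)/(s - 2)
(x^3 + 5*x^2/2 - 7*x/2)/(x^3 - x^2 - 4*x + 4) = x*(2*x + 7)/(2*(x^2 - 4))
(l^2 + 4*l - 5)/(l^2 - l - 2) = (-l^2 - 4*l + 5)/(-l^2 + l + 2)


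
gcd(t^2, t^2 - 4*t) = t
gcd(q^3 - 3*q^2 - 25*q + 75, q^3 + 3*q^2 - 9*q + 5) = q + 5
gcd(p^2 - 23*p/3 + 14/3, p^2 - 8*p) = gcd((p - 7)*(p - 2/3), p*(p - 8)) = 1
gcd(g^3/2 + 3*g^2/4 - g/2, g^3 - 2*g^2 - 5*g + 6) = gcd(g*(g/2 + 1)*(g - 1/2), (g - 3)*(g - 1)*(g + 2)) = g + 2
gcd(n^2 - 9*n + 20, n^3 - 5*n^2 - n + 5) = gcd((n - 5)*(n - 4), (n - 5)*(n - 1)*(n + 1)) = n - 5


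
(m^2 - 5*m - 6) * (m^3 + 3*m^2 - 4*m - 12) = m^5 - 2*m^4 - 25*m^3 - 10*m^2 + 84*m + 72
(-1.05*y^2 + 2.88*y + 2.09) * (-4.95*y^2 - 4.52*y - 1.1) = 5.1975*y^4 - 9.51*y^3 - 22.2081*y^2 - 12.6148*y - 2.299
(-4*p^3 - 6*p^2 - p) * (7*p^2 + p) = -28*p^5 - 46*p^4 - 13*p^3 - p^2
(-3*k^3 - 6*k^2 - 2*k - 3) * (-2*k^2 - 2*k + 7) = 6*k^5 + 18*k^4 - 5*k^3 - 32*k^2 - 8*k - 21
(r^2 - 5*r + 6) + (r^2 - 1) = 2*r^2 - 5*r + 5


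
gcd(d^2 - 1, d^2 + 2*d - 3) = d - 1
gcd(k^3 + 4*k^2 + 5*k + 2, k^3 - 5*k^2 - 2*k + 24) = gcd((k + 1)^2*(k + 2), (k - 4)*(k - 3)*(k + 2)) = k + 2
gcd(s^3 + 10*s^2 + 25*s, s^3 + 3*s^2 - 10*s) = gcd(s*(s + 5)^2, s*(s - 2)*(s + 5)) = s^2 + 5*s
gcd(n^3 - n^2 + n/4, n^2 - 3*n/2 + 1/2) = n - 1/2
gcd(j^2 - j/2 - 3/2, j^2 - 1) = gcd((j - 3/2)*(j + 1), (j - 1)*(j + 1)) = j + 1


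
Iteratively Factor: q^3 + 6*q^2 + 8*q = (q + 4)*(q^2 + 2*q) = (q + 2)*(q + 4)*(q)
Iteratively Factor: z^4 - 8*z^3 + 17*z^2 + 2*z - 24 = (z - 2)*(z^3 - 6*z^2 + 5*z + 12) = (z - 3)*(z - 2)*(z^2 - 3*z - 4) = (z - 3)*(z - 2)*(z + 1)*(z - 4)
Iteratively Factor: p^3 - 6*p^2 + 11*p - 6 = (p - 3)*(p^2 - 3*p + 2) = (p - 3)*(p - 1)*(p - 2)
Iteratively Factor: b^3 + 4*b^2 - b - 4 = (b + 4)*(b^2 - 1) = (b + 1)*(b + 4)*(b - 1)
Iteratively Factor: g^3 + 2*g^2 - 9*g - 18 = (g - 3)*(g^2 + 5*g + 6) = (g - 3)*(g + 2)*(g + 3)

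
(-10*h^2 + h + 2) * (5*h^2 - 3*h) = -50*h^4 + 35*h^3 + 7*h^2 - 6*h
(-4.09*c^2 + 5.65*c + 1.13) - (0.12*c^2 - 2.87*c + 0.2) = -4.21*c^2 + 8.52*c + 0.93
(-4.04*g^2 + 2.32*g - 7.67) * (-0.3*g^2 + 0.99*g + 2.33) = 1.212*g^4 - 4.6956*g^3 - 4.8154*g^2 - 2.1877*g - 17.8711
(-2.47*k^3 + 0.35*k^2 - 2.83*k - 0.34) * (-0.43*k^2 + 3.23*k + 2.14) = 1.0621*k^5 - 8.1286*k^4 - 2.9384*k^3 - 8.2457*k^2 - 7.1544*k - 0.7276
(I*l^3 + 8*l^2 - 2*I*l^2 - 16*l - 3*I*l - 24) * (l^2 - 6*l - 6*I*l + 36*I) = I*l^5 + 14*l^4 - 8*I*l^4 - 112*l^3 - 39*I*l^3 + 126*l^2 + 402*I*l^2 + 252*l - 432*I*l - 864*I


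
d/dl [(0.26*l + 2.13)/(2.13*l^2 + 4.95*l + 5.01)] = (0.5538*l^2 + 1.287*l - (0.26*l + 2.13)*(4.26*l + 4.95) + 1.3026)/(2.13*l^2 + 4.95*l + 5.01)^2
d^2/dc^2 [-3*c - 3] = 0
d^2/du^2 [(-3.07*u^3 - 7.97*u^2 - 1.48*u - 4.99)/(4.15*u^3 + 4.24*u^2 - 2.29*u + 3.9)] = (-1.13686837721616e-13*u^7 - 166.487209999999*u^6 - 327.99027*u^5 - 1045.73775*u^4 + 234.274845999999*u^3 + 988.991586*u^2 + 641.955804*u - 156.189998)/(71.473375*u^9 + 219.0702*u^8 + 105.502545*u^7 + 35.959234*u^6 + 353.529333*u^5 + 54.660972*u^4 - 49.849129*u^3 + 254.82717*u^2 - 104.4927*u + 59.319)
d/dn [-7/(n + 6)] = 7/(n + 6)^2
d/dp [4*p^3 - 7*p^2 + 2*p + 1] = 12*p^2 - 14*p + 2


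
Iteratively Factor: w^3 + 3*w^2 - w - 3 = (w - 1)*(w^2 + 4*w + 3) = (w - 1)*(w + 3)*(w + 1)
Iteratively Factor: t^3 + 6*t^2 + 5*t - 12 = (t - 1)*(t^2 + 7*t + 12) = (t - 1)*(t + 4)*(t + 3)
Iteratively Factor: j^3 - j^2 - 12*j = (j)*(j^2 - j - 12) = j*(j + 3)*(j - 4)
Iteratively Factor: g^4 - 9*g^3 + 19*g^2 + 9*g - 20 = (g - 1)*(g^3 - 8*g^2 + 11*g + 20) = (g - 1)*(g + 1)*(g^2 - 9*g + 20) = (g - 4)*(g - 1)*(g + 1)*(g - 5)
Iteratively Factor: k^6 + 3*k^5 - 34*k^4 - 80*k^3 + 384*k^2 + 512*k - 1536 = (k - 3)*(k^5 + 6*k^4 - 16*k^3 - 128*k^2 + 512) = (k - 3)*(k + 4)*(k^4 + 2*k^3 - 24*k^2 - 32*k + 128) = (k - 3)*(k - 2)*(k + 4)*(k^3 + 4*k^2 - 16*k - 64) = (k - 3)*(k - 2)*(k + 4)^2*(k^2 - 16) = (k - 3)*(k - 2)*(k + 4)^3*(k - 4)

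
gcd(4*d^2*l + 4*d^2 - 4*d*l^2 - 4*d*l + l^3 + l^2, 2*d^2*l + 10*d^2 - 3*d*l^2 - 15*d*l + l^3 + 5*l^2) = 2*d - l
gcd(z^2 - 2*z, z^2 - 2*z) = z^2 - 2*z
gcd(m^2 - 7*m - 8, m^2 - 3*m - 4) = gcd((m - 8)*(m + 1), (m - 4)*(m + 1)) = m + 1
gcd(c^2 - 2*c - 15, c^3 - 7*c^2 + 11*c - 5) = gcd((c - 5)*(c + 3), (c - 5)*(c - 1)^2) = c - 5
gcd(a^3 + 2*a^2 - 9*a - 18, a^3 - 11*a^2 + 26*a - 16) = 1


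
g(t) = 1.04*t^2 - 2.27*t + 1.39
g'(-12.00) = -27.23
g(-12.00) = 178.39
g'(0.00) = -2.27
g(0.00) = 1.39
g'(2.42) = 2.76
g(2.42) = 1.99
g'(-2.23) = -6.91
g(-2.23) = 11.62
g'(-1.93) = -6.28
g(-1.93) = 9.64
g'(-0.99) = -4.33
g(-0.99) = 4.66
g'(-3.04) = -8.59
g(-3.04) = 17.90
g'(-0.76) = -3.85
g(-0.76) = 3.72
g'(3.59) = 5.20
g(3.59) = 6.64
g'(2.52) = 2.97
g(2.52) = 2.27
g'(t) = 2.08*t - 2.27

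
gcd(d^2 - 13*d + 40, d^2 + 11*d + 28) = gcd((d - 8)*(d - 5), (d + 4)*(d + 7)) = 1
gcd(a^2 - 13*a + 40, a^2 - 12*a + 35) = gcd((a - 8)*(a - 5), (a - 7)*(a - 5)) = a - 5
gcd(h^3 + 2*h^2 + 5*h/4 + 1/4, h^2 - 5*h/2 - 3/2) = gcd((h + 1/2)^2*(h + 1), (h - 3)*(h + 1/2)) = h + 1/2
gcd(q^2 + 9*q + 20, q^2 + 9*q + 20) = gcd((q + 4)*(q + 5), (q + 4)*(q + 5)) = q^2 + 9*q + 20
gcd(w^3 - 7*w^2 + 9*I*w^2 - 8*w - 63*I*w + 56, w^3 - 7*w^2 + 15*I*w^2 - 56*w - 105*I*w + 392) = w^2 + w*(-7 + 8*I) - 56*I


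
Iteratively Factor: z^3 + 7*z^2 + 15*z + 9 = (z + 3)*(z^2 + 4*z + 3) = (z + 3)^2*(z + 1)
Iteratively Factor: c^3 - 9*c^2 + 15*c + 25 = (c + 1)*(c^2 - 10*c + 25) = (c - 5)*(c + 1)*(c - 5)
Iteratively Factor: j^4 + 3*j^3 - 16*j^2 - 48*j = (j + 3)*(j^3 - 16*j) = (j - 4)*(j + 3)*(j^2 + 4*j) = j*(j - 4)*(j + 3)*(j + 4)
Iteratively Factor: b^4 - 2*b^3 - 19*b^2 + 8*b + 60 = (b + 3)*(b^3 - 5*b^2 - 4*b + 20) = (b - 5)*(b + 3)*(b^2 - 4) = (b - 5)*(b - 2)*(b + 3)*(b + 2)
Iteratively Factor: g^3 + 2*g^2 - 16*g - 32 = (g + 4)*(g^2 - 2*g - 8) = (g - 4)*(g + 4)*(g + 2)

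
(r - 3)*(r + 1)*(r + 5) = r^3 + 3*r^2 - 13*r - 15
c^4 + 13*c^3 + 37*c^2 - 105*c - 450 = (c - 3)*(c + 5)^2*(c + 6)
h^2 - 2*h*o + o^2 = (-h + o)^2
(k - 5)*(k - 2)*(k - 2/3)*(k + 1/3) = k^4 - 22*k^3/3 + 109*k^2/9 - 16*k/9 - 20/9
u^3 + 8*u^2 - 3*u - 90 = (u - 3)*(u + 5)*(u + 6)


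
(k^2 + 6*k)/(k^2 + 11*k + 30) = k/(k + 5)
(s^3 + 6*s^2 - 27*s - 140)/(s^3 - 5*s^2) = 1 + 11/s + 28/s^2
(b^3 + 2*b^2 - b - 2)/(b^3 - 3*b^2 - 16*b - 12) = (b - 1)/(b - 6)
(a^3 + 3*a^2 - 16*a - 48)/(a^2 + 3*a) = a - 16/a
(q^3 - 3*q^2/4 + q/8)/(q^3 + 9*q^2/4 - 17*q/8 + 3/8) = q/(q + 3)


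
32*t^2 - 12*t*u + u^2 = (-8*t + u)*(-4*t + u)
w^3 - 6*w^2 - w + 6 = (w - 6)*(w - 1)*(w + 1)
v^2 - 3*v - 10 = (v - 5)*(v + 2)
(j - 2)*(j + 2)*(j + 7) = j^3 + 7*j^2 - 4*j - 28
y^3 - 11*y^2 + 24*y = y*(y - 8)*(y - 3)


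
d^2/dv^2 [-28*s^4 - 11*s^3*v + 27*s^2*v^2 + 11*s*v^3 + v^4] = 54*s^2 + 66*s*v + 12*v^2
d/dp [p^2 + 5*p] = 2*p + 5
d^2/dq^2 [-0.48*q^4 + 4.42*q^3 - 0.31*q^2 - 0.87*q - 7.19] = -5.76*q^2 + 26.52*q - 0.62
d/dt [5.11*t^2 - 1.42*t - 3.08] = 10.22*t - 1.42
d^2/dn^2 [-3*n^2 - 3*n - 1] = -6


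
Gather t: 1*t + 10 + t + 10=2*t + 20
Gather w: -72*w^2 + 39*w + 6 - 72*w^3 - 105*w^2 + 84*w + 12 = -72*w^3 - 177*w^2 + 123*w + 18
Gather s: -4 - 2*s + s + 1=-s - 3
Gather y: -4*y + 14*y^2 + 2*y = 14*y^2 - 2*y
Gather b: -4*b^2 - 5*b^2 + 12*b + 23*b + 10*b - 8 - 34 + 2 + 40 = -9*b^2 + 45*b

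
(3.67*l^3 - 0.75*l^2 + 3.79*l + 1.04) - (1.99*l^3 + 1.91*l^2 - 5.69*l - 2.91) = 1.68*l^3 - 2.66*l^2 + 9.48*l + 3.95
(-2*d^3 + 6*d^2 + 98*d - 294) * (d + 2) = -2*d^4 + 2*d^3 + 110*d^2 - 98*d - 588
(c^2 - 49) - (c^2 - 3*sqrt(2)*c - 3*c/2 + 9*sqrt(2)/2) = 3*c/2 + 3*sqrt(2)*c - 49 - 9*sqrt(2)/2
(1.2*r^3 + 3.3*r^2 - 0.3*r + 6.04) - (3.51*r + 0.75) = 1.2*r^3 + 3.3*r^2 - 3.81*r + 5.29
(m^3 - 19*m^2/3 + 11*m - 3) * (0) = 0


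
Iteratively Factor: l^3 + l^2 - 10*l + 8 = (l + 4)*(l^2 - 3*l + 2) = (l - 2)*(l + 4)*(l - 1)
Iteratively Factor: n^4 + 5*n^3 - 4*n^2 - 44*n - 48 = (n + 2)*(n^3 + 3*n^2 - 10*n - 24) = (n - 3)*(n + 2)*(n^2 + 6*n + 8) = (n - 3)*(n + 2)*(n + 4)*(n + 2)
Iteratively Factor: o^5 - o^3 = (o)*(o^4 - o^2) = o*(o + 1)*(o^3 - o^2) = o*(o - 1)*(o + 1)*(o^2) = o^2*(o - 1)*(o + 1)*(o)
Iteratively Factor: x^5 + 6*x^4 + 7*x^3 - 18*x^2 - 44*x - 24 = (x + 3)*(x^4 + 3*x^3 - 2*x^2 - 12*x - 8) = (x + 2)*(x + 3)*(x^3 + x^2 - 4*x - 4) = (x + 2)^2*(x + 3)*(x^2 - x - 2) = (x - 2)*(x + 2)^2*(x + 3)*(x + 1)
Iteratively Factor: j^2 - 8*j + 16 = (j - 4)*(j - 4)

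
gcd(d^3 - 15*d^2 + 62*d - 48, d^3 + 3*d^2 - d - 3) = d - 1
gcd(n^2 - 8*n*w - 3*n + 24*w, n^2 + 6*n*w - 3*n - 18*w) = n - 3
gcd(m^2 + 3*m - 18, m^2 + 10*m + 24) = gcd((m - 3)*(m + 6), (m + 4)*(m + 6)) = m + 6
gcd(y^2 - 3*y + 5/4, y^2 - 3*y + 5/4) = y^2 - 3*y + 5/4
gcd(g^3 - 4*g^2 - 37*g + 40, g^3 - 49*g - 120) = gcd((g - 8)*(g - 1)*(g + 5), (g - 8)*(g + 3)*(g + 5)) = g^2 - 3*g - 40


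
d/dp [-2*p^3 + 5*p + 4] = 5 - 6*p^2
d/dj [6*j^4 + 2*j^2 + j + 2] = 24*j^3 + 4*j + 1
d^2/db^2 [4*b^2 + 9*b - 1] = 8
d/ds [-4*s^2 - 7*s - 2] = -8*s - 7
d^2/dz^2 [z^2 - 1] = 2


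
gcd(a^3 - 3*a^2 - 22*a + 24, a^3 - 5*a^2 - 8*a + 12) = a^2 - 7*a + 6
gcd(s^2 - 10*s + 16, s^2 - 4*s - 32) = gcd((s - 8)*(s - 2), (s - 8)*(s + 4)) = s - 8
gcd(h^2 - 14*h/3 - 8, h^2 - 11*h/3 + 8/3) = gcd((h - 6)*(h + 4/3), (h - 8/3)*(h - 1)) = 1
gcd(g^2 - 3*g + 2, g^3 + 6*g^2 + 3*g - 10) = g - 1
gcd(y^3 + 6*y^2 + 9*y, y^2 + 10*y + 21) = y + 3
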